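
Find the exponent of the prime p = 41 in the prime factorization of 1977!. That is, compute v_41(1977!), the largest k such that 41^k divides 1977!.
v_41(1977!) = 49

Legendre's formula: v_p(n!) = Σ_{k ≥ 1} ⌊n / p^k⌋. For p = 41, n = 1977, the terms are:
  ⌊1977/41^1⌋ = ⌊1977/41⌋ = 48
  ⌊1977/41^2⌋ = ⌊1977/1681⌋ = 1
(the next term ⌊1977/41^3⌋ = 0, terminating the sum). Summing: v_41(1977!) = 48 + 1 = 49.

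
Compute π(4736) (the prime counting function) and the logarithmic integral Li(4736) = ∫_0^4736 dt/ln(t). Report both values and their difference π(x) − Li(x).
π(4736) = 639;  Li(4736) ≈ 653.19;  π(x) − Li(x) ≈ -14.19.

Direct count of primes ≤ 4736 gives π(4736) = 639. Numerical evaluation of the logarithmic integral gives Li(4736) ≈ 653.19. The difference π(x) − Li(x) ≈ -14.19 is typically negative for small/moderate x (Li(x) overestimates), though Littlewood's theorem shows this sign changes infinitely often.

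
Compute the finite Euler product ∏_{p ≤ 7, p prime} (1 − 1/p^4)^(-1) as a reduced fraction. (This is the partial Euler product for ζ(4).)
∏ = 7203/6656

The primes p ≤ 7 are [2, 3, 5, 7]. For each prime, (1 − 1/p^4)^(-1) = p^4 / (p^4 − 1). The product is (1 − 1/2^4)^(-1), (1 − 1/3^4)^(-1), (1 − 1/5^4)^(-1), (1 − 1/7^4)^(-1) = ∏ p^4 / (p^4 − 1) = 7203/6656.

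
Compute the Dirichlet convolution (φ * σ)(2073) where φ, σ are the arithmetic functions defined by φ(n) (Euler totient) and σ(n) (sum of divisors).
(φ * σ)(2073) = 8292

Divisors of 2073: [1, 3, 691, 2073]. For each d | 2073:
  d = 1: φ(1) · σ(2073/1) = 1 · 2768 = 2768
  d = 3: φ(3) · σ(2073/3) = 2 · 692 = 1384
  d = 691: φ(691) · σ(2073/691) = 690 · 4 = 2760
  d = 2073: φ(2073) · σ(2073/2073) = 1380 · 1 = 1380
Summing: (φ * σ)(2073) = 2768 + 1384 + 2760 + 1380 = 8292.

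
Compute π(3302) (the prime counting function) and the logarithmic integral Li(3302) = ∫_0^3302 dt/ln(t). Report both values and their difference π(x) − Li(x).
π(3302) = 464;  Li(3302) ≈ 480.25;  π(x) − Li(x) ≈ -16.25.

Direct count of primes ≤ 3302 gives π(3302) = 464. Numerical evaluation of the logarithmic integral gives Li(3302) ≈ 480.25. The difference π(x) − Li(x) ≈ -16.25 is typically negative for small/moderate x (Li(x) overestimates), though Littlewood's theorem shows this sign changes infinitely often.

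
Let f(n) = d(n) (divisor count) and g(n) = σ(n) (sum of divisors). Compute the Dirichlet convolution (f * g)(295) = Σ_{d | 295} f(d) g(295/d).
(d * σ)(295) = 496

Divisors of 295: [1, 5, 59, 295]. For each d | 295:
  d = 1: d(1) · σ(295/1) = 1 · 360 = 360
  d = 5: d(5) · σ(295/5) = 2 · 60 = 120
  d = 59: d(59) · σ(295/59) = 2 · 6 = 12
  d = 295: d(295) · σ(295/295) = 4 · 1 = 4
Summing: (d * σ)(295) = 360 + 120 + 12 + 4 = 496.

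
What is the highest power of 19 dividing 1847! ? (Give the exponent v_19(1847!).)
v_19(1847!) = 102

Legendre's formula: v_p(n!) = Σ_{k ≥ 1} ⌊n / p^k⌋. For p = 19, n = 1847, the terms are:
  ⌊1847/19^1⌋ = ⌊1847/19⌋ = 97
  ⌊1847/19^2⌋ = ⌊1847/361⌋ = 5
(the next term ⌊1847/19^3⌋ = 0, terminating the sum). Summing: v_19(1847!) = 97 + 5 = 102.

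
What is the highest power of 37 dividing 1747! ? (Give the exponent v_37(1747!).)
v_37(1747!) = 48

Legendre's formula: v_p(n!) = Σ_{k ≥ 1} ⌊n / p^k⌋. For p = 37, n = 1747, the terms are:
  ⌊1747/37^1⌋ = ⌊1747/37⌋ = 47
  ⌊1747/37^2⌋ = ⌊1747/1369⌋ = 1
(the next term ⌊1747/37^3⌋ = 0, terminating the sum). Summing: v_37(1747!) = 47 + 1 = 48.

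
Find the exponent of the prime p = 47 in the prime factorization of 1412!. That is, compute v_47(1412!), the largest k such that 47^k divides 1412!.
v_47(1412!) = 30

Legendre's formula: v_p(n!) = Σ_{k ≥ 1} ⌊n / p^k⌋. For p = 47, n = 1412, the terms are:
  ⌊1412/47^1⌋ = ⌊1412/47⌋ = 30
(the next term ⌊1412/47^2⌋ = 0, terminating the sum). Summing: v_47(1412!) = 30 = 30.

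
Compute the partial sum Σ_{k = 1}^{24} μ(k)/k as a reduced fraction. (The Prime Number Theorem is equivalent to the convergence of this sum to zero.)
Σ μ(k)/k = -249979/223092870

Values of μ(k) for 1 ≤ k ≤ 24: μ(1) = 1, μ(2) = -1, μ(3) = -1, μ(5) = -1, μ(6) = 1, μ(7) = -1, μ(10) = 1, μ(11) = -1, μ(13) = -1, μ(14) = 1, μ(15) = 1, μ(17) = -1, μ(19) = -1, μ(21) = 1, μ(22) = 1, μ(23) = -1, with μ = 0 on non-squarefree integers. Summing μ(k)/k for k where μ(k) ≠ 0 gives -249979/223092870 ≈ -0.0011. (PNT ⟺ this sum → 0 as n → ∞.)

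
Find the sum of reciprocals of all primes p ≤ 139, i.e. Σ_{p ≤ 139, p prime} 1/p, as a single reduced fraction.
Σ 1/p = 18825509850919239131453102166593625244431364344421618363/10014646650599190067509233131649940057366334653200433090

π(139) = 34, so the primes ≤ 139 are [2, 3, 5, 7, 11, 13, 17, 19, 23, 29, 31, 37, 41, 43, 47, 53, 59, 61, 67, 71, 73, 79, 83, 89, 97, 101, 103, 107, 109, 113, 127, 131, 137, 139]. Summing 1/p over these primes: 18825509850919239131453102166593625244431364344421618363/10014646650599190067509233131649940057366334653200433090 ≈ 1.8798. Mertens estimate ln ln(139) + 0.2615 ≈ 1.8577.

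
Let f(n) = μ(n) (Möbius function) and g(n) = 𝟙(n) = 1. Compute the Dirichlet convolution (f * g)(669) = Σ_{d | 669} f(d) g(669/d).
(μ * 𝟙)(669) = 0

Divisors of 669: [1, 3, 223, 669]. For each d | 669:
  d = 1: μ(1) · 𝟙(669/1) = 1 · 1 = 1
  d = 3: μ(3) · 𝟙(669/3) = -1 · 1 = -1
  d = 223: μ(223) · 𝟙(669/223) = -1 · 1 = -1
  d = 669: μ(669) · 𝟙(669/669) = 1 · 1 = 1
Summing: (μ * 𝟙)(669) = 1 + -1 + -1 + 1 = 0.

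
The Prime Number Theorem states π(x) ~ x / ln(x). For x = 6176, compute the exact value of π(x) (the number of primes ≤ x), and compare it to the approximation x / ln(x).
π(6176) = 804;  x/ln(x) ≈ 707.57;  relative error ≈ 11.99%.

Directly count primes up to 6176: π(6176) = 804. The PNT approximation gives 6176/ln(6176) ≈ 6176/8.72843 ≈ 707.57. Relative error (π(x) − x/ln(x)) / π(x) ≈ 11.99%; the approximation is known to undercount slightly (Li(x) is a better estimate).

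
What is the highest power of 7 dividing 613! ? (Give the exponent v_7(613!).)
v_7(613!) = 100

Legendre's formula: v_p(n!) = Σ_{k ≥ 1} ⌊n / p^k⌋. For p = 7, n = 613, the terms are:
  ⌊613/7^1⌋ = ⌊613/7⌋ = 87
  ⌊613/7^2⌋ = ⌊613/49⌋ = 12
  ⌊613/7^3⌋ = ⌊613/343⌋ = 1
(the next term ⌊613/7^4⌋ = 0, terminating the sum). Summing: v_7(613!) = 87 + 12 + 1 = 100.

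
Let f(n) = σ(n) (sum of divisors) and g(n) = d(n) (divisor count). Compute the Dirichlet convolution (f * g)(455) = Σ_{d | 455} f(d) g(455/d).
(σ * d)(455) = 1280

Divisors of 455: [1, 5, 7, 13, 35, 65, 91, 455]. For each d | 455:
  d = 1: σ(1) · d(455/1) = 1 · 8 = 8
  d = 5: σ(5) · d(455/5) = 6 · 4 = 24
  d = 7: σ(7) · d(455/7) = 8 · 4 = 32
  d = 13: σ(13) · d(455/13) = 14 · 4 = 56
  d = 35: σ(35) · d(455/35) = 48 · 2 = 96
  d = 65: σ(65) · d(455/65) = 84 · 2 = 168
  d = 91: σ(91) · d(455/91) = 112 · 2 = 224
  d = 455: σ(455) · d(455/455) = 672 · 1 = 672
Summing: (σ * d)(455) = 8 + 24 + 32 + 56 + 96 + 168 + 224 + 672 = 1280.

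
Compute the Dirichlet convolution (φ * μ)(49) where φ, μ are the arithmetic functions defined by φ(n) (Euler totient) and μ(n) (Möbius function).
(φ * μ)(49) = 36

Divisors of 49: [1, 7, 49]. For each d | 49:
  d = 1: φ(1) · μ(49/1) = 1 · 0 = 0
  d = 7: φ(7) · μ(49/7) = 6 · -1 = -6
  d = 49: φ(49) · μ(49/49) = 42 · 1 = 42
Summing: (φ * μ)(49) = 0 + -6 + 42 = 36.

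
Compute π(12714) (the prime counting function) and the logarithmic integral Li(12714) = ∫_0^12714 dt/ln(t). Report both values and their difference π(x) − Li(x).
π(12714) = 1518;  Li(12714) ≈ 1536.88;  π(x) − Li(x) ≈ -18.88.

Direct count of primes ≤ 12714 gives π(12714) = 1518. Numerical evaluation of the logarithmic integral gives Li(12714) ≈ 1536.88. The difference π(x) − Li(x) ≈ -18.88 is typically negative for small/moderate x (Li(x) overestimates), though Littlewood's theorem shows this sign changes infinitely often.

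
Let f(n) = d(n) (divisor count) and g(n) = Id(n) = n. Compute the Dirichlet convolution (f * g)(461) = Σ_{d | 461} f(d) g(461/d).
(d * Id)(461) = 463

Divisors of 461: [1, 461]. For each d | 461:
  d = 1: d(1) · Id(461/1) = 1 · 461 = 461
  d = 461: d(461) · Id(461/461) = 2 · 1 = 2
Summing: (d * Id)(461) = 461 + 2 = 463.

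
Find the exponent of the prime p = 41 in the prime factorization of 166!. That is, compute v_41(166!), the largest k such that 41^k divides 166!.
v_41(166!) = 4

Legendre's formula: v_p(n!) = Σ_{k ≥ 1} ⌊n / p^k⌋. For p = 41, n = 166, the terms are:
  ⌊166/41^1⌋ = ⌊166/41⌋ = 4
(the next term ⌊166/41^2⌋ = 0, terminating the sum). Summing: v_41(166!) = 4 = 4.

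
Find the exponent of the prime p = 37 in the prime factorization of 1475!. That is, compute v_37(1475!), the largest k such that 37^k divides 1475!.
v_37(1475!) = 40

Legendre's formula: v_p(n!) = Σ_{k ≥ 1} ⌊n / p^k⌋. For p = 37, n = 1475, the terms are:
  ⌊1475/37^1⌋ = ⌊1475/37⌋ = 39
  ⌊1475/37^2⌋ = ⌊1475/1369⌋ = 1
(the next term ⌊1475/37^3⌋ = 0, terminating the sum). Summing: v_37(1475!) = 39 + 1 = 40.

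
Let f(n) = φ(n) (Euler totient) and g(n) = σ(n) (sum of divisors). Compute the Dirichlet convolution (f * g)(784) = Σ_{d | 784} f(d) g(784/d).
(φ * σ)(784) = 11760

Divisors of 784: [1, 2, 4, 7, 8, 14, 16, 28, 49, 56, 98, 112, 196, 392, 784]. For each d | 784:
  d = 1: φ(1) · σ(784/1) = 1 · 1767 = 1767
  d = 2: φ(2) · σ(784/2) = 1 · 855 = 855
  d = 4: φ(4) · σ(784/4) = 2 · 399 = 798
  d = 7: φ(7) · σ(784/7) = 6 · 248 = 1488
  d = 8: φ(8) · σ(784/8) = 4 · 171 = 684
  d = 14: φ(14) · σ(784/14) = 6 · 120 = 720
  d = 16: φ(16) · σ(784/16) = 8 · 57 = 456
  d = 28: φ(28) · σ(784/28) = 12 · 56 = 672
  d = 49: φ(49) · σ(784/49) = 42 · 31 = 1302
  d = 56: φ(56) · σ(784/56) = 24 · 24 = 576
  d = 98: φ(98) · σ(784/98) = 42 · 15 = 630
  d = 112: φ(112) · σ(784/112) = 48 · 8 = 384
  d = 196: φ(196) · σ(784/196) = 84 · 7 = 588
  d = 392: φ(392) · σ(784/392) = 168 · 3 = 504
  d = 784: φ(784) · σ(784/784) = 336 · 1 = 336
Summing: (φ * σ)(784) = 1767 + 855 + 798 + 1488 + 684 + 720 + 456 + 672 + 1302 + 576 + 630 + 384 + 588 + 504 + 336 = 11760.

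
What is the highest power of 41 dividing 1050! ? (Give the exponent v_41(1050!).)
v_41(1050!) = 25

Legendre's formula: v_p(n!) = Σ_{k ≥ 1} ⌊n / p^k⌋. For p = 41, n = 1050, the terms are:
  ⌊1050/41^1⌋ = ⌊1050/41⌋ = 25
(the next term ⌊1050/41^2⌋ = 0, terminating the sum). Summing: v_41(1050!) = 25 = 25.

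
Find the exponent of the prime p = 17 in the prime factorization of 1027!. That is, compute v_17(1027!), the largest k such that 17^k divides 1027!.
v_17(1027!) = 63

Legendre's formula: v_p(n!) = Σ_{k ≥ 1} ⌊n / p^k⌋. For p = 17, n = 1027, the terms are:
  ⌊1027/17^1⌋ = ⌊1027/17⌋ = 60
  ⌊1027/17^2⌋ = ⌊1027/289⌋ = 3
(the next term ⌊1027/17^3⌋ = 0, terminating the sum). Summing: v_17(1027!) = 60 + 3 = 63.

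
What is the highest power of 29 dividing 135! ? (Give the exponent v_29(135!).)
v_29(135!) = 4

Legendre's formula: v_p(n!) = Σ_{k ≥ 1} ⌊n / p^k⌋. For p = 29, n = 135, the terms are:
  ⌊135/29^1⌋ = ⌊135/29⌋ = 4
(the next term ⌊135/29^2⌋ = 0, terminating the sum). Summing: v_29(135!) = 4 = 4.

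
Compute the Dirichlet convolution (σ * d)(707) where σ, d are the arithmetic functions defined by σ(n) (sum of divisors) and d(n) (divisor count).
(σ * d)(707) = 1040

Divisors of 707: [1, 7, 101, 707]. For each d | 707:
  d = 1: σ(1) · d(707/1) = 1 · 4 = 4
  d = 7: σ(7) · d(707/7) = 8 · 2 = 16
  d = 101: σ(101) · d(707/101) = 102 · 2 = 204
  d = 707: σ(707) · d(707/707) = 816 · 1 = 816
Summing: (σ * d)(707) = 4 + 16 + 204 + 816 = 1040.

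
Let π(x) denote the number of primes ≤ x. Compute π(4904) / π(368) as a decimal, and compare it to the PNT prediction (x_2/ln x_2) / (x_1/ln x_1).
π(4904)/π(368) = 655/73 ≈ 8.9726;  PNT prediction ≈ 9.2649.

π(368) = 73 and π(4904) = 655, so π(4904)/π(368) ≈ 8.9726. The PNT-predicted ratio is (4904/ln(4904)) / (368/ln(368)) ≈ 9.2649. The two agree to within a few percent, as expected.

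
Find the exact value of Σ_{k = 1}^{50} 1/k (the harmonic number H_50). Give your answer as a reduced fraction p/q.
H_50 = 13943237577224054960759/3099044504245996706400

Direct summation: H_50 = 1 + 1/2 + ... + 1/50. The least common denominator is lcm(1, ..., 50) = 3099044504245996706400; over this denominator the numerator is 3099044504245996706400 + 1549522252122998353200 + 1033014834748665568800 + 774761126061499176600 + 619808900849199341280 + 516507417374332784400 + 442720643463713815200 + 387380563030749588300 + 344338278249555189600 + 309904450424599670640 + 281731318567817882400 + 258253708687166392200 + 238388038788153592800 + 221360321731856907600 + 206602966949733113760 + 193690281515374794150 + 182296735543882159200 + 172169139124777594800 + 163107605486631405600 + 154952225212299835320 + 147573547821237938400 + 140865659283908941200 + 134741065401999856800 + 129126854343583196100 + 123961780169839868256 + 119194019394076796400 + 114779426083185063200 + 110680160865928453800 + 106863603594689541600 + 103301483474866556880 + 99969177556322474400 + 96845140757687397075 + 93910439522605960800 + 91148367771941079600 + 88544128692742763040 + 86084569562388797400 + 83757959574216127200 + 81553802743315702800 + 79462679596051197600 + 77476112606149917660 + 75586451323073090400 + 73786773910618969200 + 72070802424325504800 + 70432829641954470600 + 68867655649911037920 + 67370532700999928400 + 65937117111616951200 + 64563427171791598050 + 63245806209101973600 + 61980890084919934128 = 13943237577224054960759, so H_50 = 13943237577224054960759/3099044504245996706400 (already in lowest terms) ≈ 4.49921. (The PNT-adjacent estimate ln(50) + γ ≈ 4.48924 matches within O(1/n).)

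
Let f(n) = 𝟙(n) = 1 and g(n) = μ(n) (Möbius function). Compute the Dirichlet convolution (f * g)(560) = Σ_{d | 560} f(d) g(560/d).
(𝟙 * μ)(560) = 0

Divisors of 560: [1, 2, 4, 5, 7, 8, 10, 14, 16, 20, 28, 35, 40, 56, 70, 80, 112, 140, 280, 560]. For each d | 560:
  d = 1: 𝟙(1) · μ(560/1) = 1 · 0 = 0
  d = 2: 𝟙(2) · μ(560/2) = 1 · 0 = 0
  d = 4: 𝟙(4) · μ(560/4) = 1 · 0 = 0
  d = 5: 𝟙(5) · μ(560/5) = 1 · 0 = 0
  d = 7: 𝟙(7) · μ(560/7) = 1 · 0 = 0
  d = 8: 𝟙(8) · μ(560/8) = 1 · -1 = -1
  d = 10: 𝟙(10) · μ(560/10) = 1 · 0 = 0
  d = 14: 𝟙(14) · μ(560/14) = 1 · 0 = 0
  d = 16: 𝟙(16) · μ(560/16) = 1 · 1 = 1
  d = 20: 𝟙(20) · μ(560/20) = 1 · 0 = 0
  d = 28: 𝟙(28) · μ(560/28) = 1 · 0 = 0
  d = 35: 𝟙(35) · μ(560/35) = 1 · 0 = 0
  d = 40: 𝟙(40) · μ(560/40) = 1 · 1 = 1
  d = 56: 𝟙(56) · μ(560/56) = 1 · 1 = 1
  d = 70: 𝟙(70) · μ(560/70) = 1 · 0 = 0
  d = 80: 𝟙(80) · μ(560/80) = 1 · -1 = -1
  d = 112: 𝟙(112) · μ(560/112) = 1 · -1 = -1
  d = 140: 𝟙(140) · μ(560/140) = 1 · 0 = 0
  d = 280: 𝟙(280) · μ(560/280) = 1 · -1 = -1
  d = 560: 𝟙(560) · μ(560/560) = 1 · 1 = 1
Summing: (𝟙 * μ)(560) = 0 + 0 + 0 + 0 + 0 + -1 + 0 + 0 + 1 + 0 + 0 + 0 + 1 + 1 + 0 + -1 + -1 + 0 + -1 + 1 = 0.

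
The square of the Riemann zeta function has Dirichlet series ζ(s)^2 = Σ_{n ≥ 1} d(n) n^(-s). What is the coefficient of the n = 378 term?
d(378) = 16

ζ(s)^2 = (Σ 1/m^s)(Σ 1/k^s). The coefficient of 1/n^s in the product is the number of ordered pairs (m, k) with mk = n, which equals d(n). For n = 378, divisors are [1, 2, 3, 6, 7, 9, 14, 18, 21, 27, 42, 54, 63, 126, 189, 378], so d(378) = 16.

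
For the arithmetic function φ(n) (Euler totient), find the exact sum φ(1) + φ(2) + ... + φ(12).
Σ_{n ≤ 12} φ(n) = 46

Compute φ(n) for each 1 ≤ n ≤ 12: φ(1) = 1, φ(2) = 1, φ(3) = 2, φ(4) = 2, φ(5) = 4, φ(6) = 2, φ(7) = 6, φ(8) = 4, φ(9) = 6, φ(10) = 4, φ(11) = 10, φ(12) = 4. Summing all 12 values: 46. (Average order: Σ_{n ≤ x} φ(n) ~ (3/π²) x². For x = 12, (3/π²)·12² ≈ 43.77.)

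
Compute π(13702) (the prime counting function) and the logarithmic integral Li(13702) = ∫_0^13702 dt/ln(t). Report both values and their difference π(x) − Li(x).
π(13702) = 1620;  Li(13702) ≈ 1641.01;  π(x) − Li(x) ≈ -21.01.

Direct count of primes ≤ 13702 gives π(13702) = 1620. Numerical evaluation of the logarithmic integral gives Li(13702) ≈ 1641.01. The difference π(x) − Li(x) ≈ -21.01 is typically negative for small/moderate x (Li(x) overestimates), though Littlewood's theorem shows this sign changes infinitely often.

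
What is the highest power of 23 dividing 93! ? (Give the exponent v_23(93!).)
v_23(93!) = 4

Legendre's formula: v_p(n!) = Σ_{k ≥ 1} ⌊n / p^k⌋. For p = 23, n = 93, the terms are:
  ⌊93/23^1⌋ = ⌊93/23⌋ = 4
(the next term ⌊93/23^2⌋ = 0, terminating the sum). Summing: v_23(93!) = 4 = 4.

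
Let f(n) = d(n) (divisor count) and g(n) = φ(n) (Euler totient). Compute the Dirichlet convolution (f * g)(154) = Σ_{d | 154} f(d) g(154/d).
(d * φ)(154) = 288

Divisors of 154: [1, 2, 7, 11, 14, 22, 77, 154]. For each d | 154:
  d = 1: d(1) · φ(154/1) = 1 · 60 = 60
  d = 2: d(2) · φ(154/2) = 2 · 60 = 120
  d = 7: d(7) · φ(154/7) = 2 · 10 = 20
  d = 11: d(11) · φ(154/11) = 2 · 6 = 12
  d = 14: d(14) · φ(154/14) = 4 · 10 = 40
  d = 22: d(22) · φ(154/22) = 4 · 6 = 24
  d = 77: d(77) · φ(154/77) = 4 · 1 = 4
  d = 154: d(154) · φ(154/154) = 8 · 1 = 8
Summing: (d * φ)(154) = 60 + 120 + 20 + 12 + 40 + 24 + 4 + 8 = 288.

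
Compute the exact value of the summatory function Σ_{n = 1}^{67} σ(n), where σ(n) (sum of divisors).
Σ_{n ≤ 67} σ(n) = 3699

Compute σ(n) for each 1 ≤ n ≤ 67: σ(1) = 1, σ(2) = 3, σ(3) = 4, σ(4) = 7, σ(5) = 6, σ(6) = 12, σ(7) = 8, σ(8) = 15, σ(9) = 13, σ(10) = 18, σ(11) = 12, σ(12) = 28, σ(13) = 14, σ(14) = 24, σ(15) = 24, σ(16) = 31, σ(17) = 18, σ(18) = 39, σ(19) = 20, σ(20) = 42, σ(21) = 32, σ(22) = 36, σ(23) = 24, σ(24) = 60, σ(25) = 31, σ(26) = 42, σ(27) = 40, σ(28) = 56, σ(29) = 30, σ(30) = 72, σ(31) = 32, σ(32) = 63, σ(33) = 48, σ(34) = 54, σ(35) = 48, σ(36) = 91, σ(37) = 38, σ(38) = 60, σ(39) = 56, σ(40) = 90, σ(41) = 42, σ(42) = 96, σ(43) = 44, σ(44) = 84, σ(45) = 78, σ(46) = 72, σ(47) = 48, σ(48) = 124, σ(49) = 57, σ(50) = 93, σ(51) = 72, σ(52) = 98, σ(53) = 54, σ(54) = 120, σ(55) = 72, σ(56) = 120, σ(57) = 80, σ(58) = 90, σ(59) = 60, σ(60) = 168, σ(61) = 62, σ(62) = 96, σ(63) = 104, σ(64) = 127, σ(65) = 84, σ(66) = 144, σ(67) = 68. Summing all 67 values: 3699. (Average order: Σ_{n ≤ x} σ(n) ~ (π²/12) x². For x = 67, (π²/12)·67² ≈ 3692.05.)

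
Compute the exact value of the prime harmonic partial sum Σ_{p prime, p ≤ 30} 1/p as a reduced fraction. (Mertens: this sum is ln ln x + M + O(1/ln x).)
Σ 1/p = 9920878441/6469693230

π(30) = 10, so the primes ≤ 30 are [2, 3, 5, 7, 11, 13, 17, 19, 23, 29]. Summing 1/p over these primes: 9920878441/6469693230 ≈ 1.5334. Mertens estimate ln ln(30) + 0.2615 ≈ 1.4856.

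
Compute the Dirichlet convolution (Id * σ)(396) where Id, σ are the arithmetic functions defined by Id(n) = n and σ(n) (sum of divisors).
(Id * σ)(396) = 13294

Divisors of 396: [1, 2, 3, 4, 6, 9, 11, 12, 18, 22, 33, 36, 44, 66, 99, 132, 198, 396]. For each d | 396:
  d = 1: Id(1) · σ(396/1) = 1 · 1092 = 1092
  d = 2: Id(2) · σ(396/2) = 2 · 468 = 936
  d = 3: Id(3) · σ(396/3) = 3 · 336 = 1008
  d = 4: Id(4) · σ(396/4) = 4 · 156 = 624
  d = 6: Id(6) · σ(396/6) = 6 · 144 = 864
  d = 9: Id(9) · σ(396/9) = 9 · 84 = 756
  d = 11: Id(11) · σ(396/11) = 11 · 91 = 1001
  d = 12: Id(12) · σ(396/12) = 12 · 48 = 576
  d = 18: Id(18) · σ(396/18) = 18 · 36 = 648
  d = 22: Id(22) · σ(396/22) = 22 · 39 = 858
  d = 33: Id(33) · σ(396/33) = 33 · 28 = 924
  d = 36: Id(36) · σ(396/36) = 36 · 12 = 432
  d = 44: Id(44) · σ(396/44) = 44 · 13 = 572
  d = 66: Id(66) · σ(396/66) = 66 · 12 = 792
  d = 99: Id(99) · σ(396/99) = 99 · 7 = 693
  d = 132: Id(132) · σ(396/132) = 132 · 4 = 528
  d = 198: Id(198) · σ(396/198) = 198 · 3 = 594
  d = 396: Id(396) · σ(396/396) = 396 · 1 = 396
Summing: (Id * σ)(396) = 1092 + 936 + 1008 + 624 + 864 + 756 + 1001 + 576 + 648 + 858 + 924 + 432 + 572 + 792 + 693 + 528 + 594 + 396 = 13294.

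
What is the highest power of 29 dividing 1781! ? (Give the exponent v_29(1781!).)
v_29(1781!) = 63

Legendre's formula: v_p(n!) = Σ_{k ≥ 1} ⌊n / p^k⌋. For p = 29, n = 1781, the terms are:
  ⌊1781/29^1⌋ = ⌊1781/29⌋ = 61
  ⌊1781/29^2⌋ = ⌊1781/841⌋ = 2
(the next term ⌊1781/29^3⌋ = 0, terminating the sum). Summing: v_29(1781!) = 61 + 2 = 63.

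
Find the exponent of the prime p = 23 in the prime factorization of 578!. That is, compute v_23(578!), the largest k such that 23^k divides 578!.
v_23(578!) = 26

Legendre's formula: v_p(n!) = Σ_{k ≥ 1} ⌊n / p^k⌋. For p = 23, n = 578, the terms are:
  ⌊578/23^1⌋ = ⌊578/23⌋ = 25
  ⌊578/23^2⌋ = ⌊578/529⌋ = 1
(the next term ⌊578/23^3⌋ = 0, terminating the sum). Summing: v_23(578!) = 25 + 1 = 26.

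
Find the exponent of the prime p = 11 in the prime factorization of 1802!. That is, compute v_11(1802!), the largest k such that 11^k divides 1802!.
v_11(1802!) = 178

Legendre's formula: v_p(n!) = Σ_{k ≥ 1} ⌊n / p^k⌋. For p = 11, n = 1802, the terms are:
  ⌊1802/11^1⌋ = ⌊1802/11⌋ = 163
  ⌊1802/11^2⌋ = ⌊1802/121⌋ = 14
  ⌊1802/11^3⌋ = ⌊1802/1331⌋ = 1
(the next term ⌊1802/11^4⌋ = 0, terminating the sum). Summing: v_11(1802!) = 163 + 14 + 1 = 178.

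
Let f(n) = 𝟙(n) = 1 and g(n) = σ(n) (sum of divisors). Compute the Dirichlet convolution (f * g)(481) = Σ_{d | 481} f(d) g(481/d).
(𝟙 * σ)(481) = 585

Divisors of 481: [1, 13, 37, 481]. For each d | 481:
  d = 1: 𝟙(1) · σ(481/1) = 1 · 532 = 532
  d = 13: 𝟙(13) · σ(481/13) = 1 · 38 = 38
  d = 37: 𝟙(37) · σ(481/37) = 1 · 14 = 14
  d = 481: 𝟙(481) · σ(481/481) = 1 · 1 = 1
Summing: (𝟙 * σ)(481) = 532 + 38 + 14 + 1 = 585.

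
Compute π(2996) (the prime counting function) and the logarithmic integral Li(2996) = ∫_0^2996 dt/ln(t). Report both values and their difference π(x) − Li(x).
π(2996) = 429;  Li(2996) ≈ 442.26;  π(x) − Li(x) ≈ -13.26.

Direct count of primes ≤ 2996 gives π(2996) = 429. Numerical evaluation of the logarithmic integral gives Li(2996) ≈ 442.26. The difference π(x) − Li(x) ≈ -13.26 is typically negative for small/moderate x (Li(x) overestimates), though Littlewood's theorem shows this sign changes infinitely often.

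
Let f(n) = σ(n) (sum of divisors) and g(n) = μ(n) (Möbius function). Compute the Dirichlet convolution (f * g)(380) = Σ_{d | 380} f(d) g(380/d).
(σ * μ)(380) = 380

Divisors of 380: [1, 2, 4, 5, 10, 19, 20, 38, 76, 95, 190, 380]. For each d | 380:
  d = 1: σ(1) · μ(380/1) = 1 · 0 = 0
  d = 2: σ(2) · μ(380/2) = 3 · -1 = -3
  d = 4: σ(4) · μ(380/4) = 7 · 1 = 7
  d = 5: σ(5) · μ(380/5) = 6 · 0 = 0
  d = 10: σ(10) · μ(380/10) = 18 · 1 = 18
  d = 19: σ(19) · μ(380/19) = 20 · 0 = 0
  d = 20: σ(20) · μ(380/20) = 42 · -1 = -42
  d = 38: σ(38) · μ(380/38) = 60 · 1 = 60
  d = 76: σ(76) · μ(380/76) = 140 · -1 = -140
  d = 95: σ(95) · μ(380/95) = 120 · 0 = 0
  d = 190: σ(190) · μ(380/190) = 360 · -1 = -360
  d = 380: σ(380) · μ(380/380) = 840 · 1 = 840
Summing: (σ * μ)(380) = 0 + -3 + 7 + 0 + 18 + 0 + -42 + 60 + -140 + 0 + -360 + 840 = 380.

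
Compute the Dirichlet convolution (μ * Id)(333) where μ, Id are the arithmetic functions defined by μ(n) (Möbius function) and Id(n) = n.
(μ * Id)(333) = 216

Divisors of 333: [1, 3, 9, 37, 111, 333]. For each d | 333:
  d = 1: μ(1) · Id(333/1) = 1 · 333 = 333
  d = 3: μ(3) · Id(333/3) = -1 · 111 = -111
  d = 9: μ(9) · Id(333/9) = 0 · 37 = 0
  d = 37: μ(37) · Id(333/37) = -1 · 9 = -9
  d = 111: μ(111) · Id(333/111) = 1 · 3 = 3
  d = 333: μ(333) · Id(333/333) = 0 · 1 = 0
Summing: (μ * Id)(333) = 333 + -111 + 0 + -9 + 3 + 0 = 216.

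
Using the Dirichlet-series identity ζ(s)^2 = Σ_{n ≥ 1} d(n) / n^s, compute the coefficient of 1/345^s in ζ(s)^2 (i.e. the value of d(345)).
d(345) = 8

ζ(s)^2 = (Σ 1/m^s)(Σ 1/k^s). The coefficient of 1/n^s in the product is the number of ordered pairs (m, k) with mk = n, which equals d(n). For n = 345, divisors are [1, 3, 5, 15, 23, 69, 115, 345], so d(345) = 8.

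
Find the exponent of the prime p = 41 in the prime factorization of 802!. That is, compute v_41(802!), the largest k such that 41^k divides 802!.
v_41(802!) = 19

Legendre's formula: v_p(n!) = Σ_{k ≥ 1} ⌊n / p^k⌋. For p = 41, n = 802, the terms are:
  ⌊802/41^1⌋ = ⌊802/41⌋ = 19
(the next term ⌊802/41^2⌋ = 0, terminating the sum). Summing: v_41(802!) = 19 = 19.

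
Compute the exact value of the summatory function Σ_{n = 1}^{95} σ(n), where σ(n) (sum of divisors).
Σ_{n ≤ 95} σ(n) = 7405

Compute σ(n) for each 1 ≤ n ≤ 95: σ(1) = 1, σ(2) = 3, σ(3) = 4, σ(4) = 7, σ(5) = 6, σ(6) = 12, σ(7) = 8, σ(8) = 15, σ(9) = 13, σ(10) = 18, σ(11) = 12, σ(12) = 28, σ(13) = 14, σ(14) = 24, σ(15) = 24, σ(16) = 31, σ(17) = 18, σ(18) = 39, σ(19) = 20, σ(20) = 42, σ(21) = 32, σ(22) = 36, σ(23) = 24, σ(24) = 60, σ(25) = 31, σ(26) = 42, σ(27) = 40, σ(28) = 56, σ(29) = 30, σ(30) = 72, σ(31) = 32, σ(32) = 63, σ(33) = 48, σ(34) = 54, σ(35) = 48, σ(36) = 91, σ(37) = 38, σ(38) = 60, σ(39) = 56, σ(40) = 90, σ(41) = 42, σ(42) = 96, σ(43) = 44, σ(44) = 84, σ(45) = 78, σ(46) = 72, σ(47) = 48, σ(48) = 124, σ(49) = 57, σ(50) = 93, σ(51) = 72, σ(52) = 98, σ(53) = 54, σ(54) = 120, σ(55) = 72, σ(56) = 120, σ(57) = 80, σ(58) = 90, σ(59) = 60, σ(60) = 168, σ(61) = 62, σ(62) = 96, σ(63) = 104, σ(64) = 127, σ(65) = 84, σ(66) = 144, σ(67) = 68, σ(68) = 126, σ(69) = 96, σ(70) = 144, σ(71) = 72, σ(72) = 195, σ(73) = 74, σ(74) = 114, σ(75) = 124, σ(76) = 140, σ(77) = 96, σ(78) = 168, σ(79) = 80, σ(80) = 186, σ(81) = 121, σ(82) = 126, σ(83) = 84, σ(84) = 224, σ(85) = 108, σ(86) = 132, σ(87) = 120, σ(88) = 180, σ(89) = 90, σ(90) = 234, σ(91) = 112, σ(92) = 168, σ(93) = 128, σ(94) = 144, σ(95) = 120. Summing all 95 values: 7405. (Average order: Σ_{n ≤ x} σ(n) ~ (π²/12) x². For x = 95, (π²/12)·95² ≈ 7422.76.)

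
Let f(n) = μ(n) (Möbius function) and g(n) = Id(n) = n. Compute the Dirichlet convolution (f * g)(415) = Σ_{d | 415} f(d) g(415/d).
(μ * Id)(415) = 328

Divisors of 415: [1, 5, 83, 415]. For each d | 415:
  d = 1: μ(1) · Id(415/1) = 1 · 415 = 415
  d = 5: μ(5) · Id(415/5) = -1 · 83 = -83
  d = 83: μ(83) · Id(415/83) = -1 · 5 = -5
  d = 415: μ(415) · Id(415/415) = 1 · 1 = 1
Summing: (μ * Id)(415) = 415 + -83 + -5 + 1 = 328.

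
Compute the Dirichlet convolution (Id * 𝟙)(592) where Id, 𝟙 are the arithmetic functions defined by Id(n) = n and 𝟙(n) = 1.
(Id * 𝟙)(592) = 1178

Divisors of 592: [1, 2, 4, 8, 16, 37, 74, 148, 296, 592]. For each d | 592:
  d = 1: Id(1) · 𝟙(592/1) = 1 · 1 = 1
  d = 2: Id(2) · 𝟙(592/2) = 2 · 1 = 2
  d = 4: Id(4) · 𝟙(592/4) = 4 · 1 = 4
  d = 8: Id(8) · 𝟙(592/8) = 8 · 1 = 8
  d = 16: Id(16) · 𝟙(592/16) = 16 · 1 = 16
  d = 37: Id(37) · 𝟙(592/37) = 37 · 1 = 37
  d = 74: Id(74) · 𝟙(592/74) = 74 · 1 = 74
  d = 148: Id(148) · 𝟙(592/148) = 148 · 1 = 148
  d = 296: Id(296) · 𝟙(592/296) = 296 · 1 = 296
  d = 592: Id(592) · 𝟙(592/592) = 592 · 1 = 592
Summing: (Id * 𝟙)(592) = 1 + 2 + 4 + 8 + 16 + 37 + 74 + 148 + 296 + 592 = 1178.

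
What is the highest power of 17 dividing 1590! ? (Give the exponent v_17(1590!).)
v_17(1590!) = 98

Legendre's formula: v_p(n!) = Σ_{k ≥ 1} ⌊n / p^k⌋. For p = 17, n = 1590, the terms are:
  ⌊1590/17^1⌋ = ⌊1590/17⌋ = 93
  ⌊1590/17^2⌋ = ⌊1590/289⌋ = 5
(the next term ⌊1590/17^3⌋ = 0, terminating the sum). Summing: v_17(1590!) = 93 + 5 = 98.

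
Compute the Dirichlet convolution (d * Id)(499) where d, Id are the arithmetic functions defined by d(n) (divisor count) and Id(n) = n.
(d * Id)(499) = 501

Divisors of 499: [1, 499]. For each d | 499:
  d = 1: d(1) · Id(499/1) = 1 · 499 = 499
  d = 499: d(499) · Id(499/499) = 2 · 1 = 2
Summing: (d * Id)(499) = 499 + 2 = 501.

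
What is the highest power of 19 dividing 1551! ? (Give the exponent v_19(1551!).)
v_19(1551!) = 85

Legendre's formula: v_p(n!) = Σ_{k ≥ 1} ⌊n / p^k⌋. For p = 19, n = 1551, the terms are:
  ⌊1551/19^1⌋ = ⌊1551/19⌋ = 81
  ⌊1551/19^2⌋ = ⌊1551/361⌋ = 4
(the next term ⌊1551/19^3⌋ = 0, terminating the sum). Summing: v_19(1551!) = 81 + 4 = 85.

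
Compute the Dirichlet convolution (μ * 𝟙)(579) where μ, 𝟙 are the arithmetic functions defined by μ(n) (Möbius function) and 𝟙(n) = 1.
(μ * 𝟙)(579) = 0

Divisors of 579: [1, 3, 193, 579]. For each d | 579:
  d = 1: μ(1) · 𝟙(579/1) = 1 · 1 = 1
  d = 3: μ(3) · 𝟙(579/3) = -1 · 1 = -1
  d = 193: μ(193) · 𝟙(579/193) = -1 · 1 = -1
  d = 579: μ(579) · 𝟙(579/579) = 1 · 1 = 1
Summing: (μ * 𝟙)(579) = 1 + -1 + -1 + 1 = 0.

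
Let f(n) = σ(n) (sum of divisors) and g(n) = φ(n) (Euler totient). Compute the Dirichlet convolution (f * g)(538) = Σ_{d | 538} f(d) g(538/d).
(σ * φ)(538) = 2152

Divisors of 538: [1, 2, 269, 538]. For each d | 538:
  d = 1: σ(1) · φ(538/1) = 1 · 268 = 268
  d = 2: σ(2) · φ(538/2) = 3 · 268 = 804
  d = 269: σ(269) · φ(538/269) = 270 · 1 = 270
  d = 538: σ(538) · φ(538/538) = 810 · 1 = 810
Summing: (σ * φ)(538) = 268 + 804 + 270 + 810 = 2152.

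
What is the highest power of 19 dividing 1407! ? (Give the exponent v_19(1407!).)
v_19(1407!) = 77

Legendre's formula: v_p(n!) = Σ_{k ≥ 1} ⌊n / p^k⌋. For p = 19, n = 1407, the terms are:
  ⌊1407/19^1⌋ = ⌊1407/19⌋ = 74
  ⌊1407/19^2⌋ = ⌊1407/361⌋ = 3
(the next term ⌊1407/19^3⌋ = 0, terminating the sum). Summing: v_19(1407!) = 74 + 3 = 77.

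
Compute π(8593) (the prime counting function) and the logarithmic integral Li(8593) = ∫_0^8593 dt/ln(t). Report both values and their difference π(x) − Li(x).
π(8593) = 1069;  Li(8593) ≈ 1092.13;  π(x) − Li(x) ≈ -23.13.

Direct count of primes ≤ 8593 gives π(8593) = 1069. Numerical evaluation of the logarithmic integral gives Li(8593) ≈ 1092.13. The difference π(x) − Li(x) ≈ -23.13 is typically negative for small/moderate x (Li(x) overestimates), though Littlewood's theorem shows this sign changes infinitely often.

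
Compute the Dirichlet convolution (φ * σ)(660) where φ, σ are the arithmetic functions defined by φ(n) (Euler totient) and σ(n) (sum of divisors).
(φ * σ)(660) = 15840

Divisors of 660: [1, 2, 3, 4, 5, 6, 10, 11, 12, 15, 20, 22, 30, 33, 44, 55, 60, 66, 110, 132, 165, 220, 330, 660]. For each d | 660:
  d = 1: φ(1) · σ(660/1) = 1 · 2016 = 2016
  d = 2: φ(2) · σ(660/2) = 1 · 864 = 864
  d = 3: φ(3) · σ(660/3) = 2 · 504 = 1008
  d = 4: φ(4) · σ(660/4) = 2 · 288 = 576
  d = 5: φ(5) · σ(660/5) = 4 · 336 = 1344
  d = 6: φ(6) · σ(660/6) = 2 · 216 = 432
  d = 10: φ(10) · σ(660/10) = 4 · 144 = 576
  d = 11: φ(11) · σ(660/11) = 10 · 168 = 1680
  d = 12: φ(12) · σ(660/12) = 4 · 72 = 288
  d = 15: φ(15) · σ(660/15) = 8 · 84 = 672
  d = 20: φ(20) · σ(660/20) = 8 · 48 = 384
  d = 22: φ(22) · σ(660/22) = 10 · 72 = 720
  d = 30: φ(30) · σ(660/30) = 8 · 36 = 288
  d = 33: φ(33) · σ(660/33) = 20 · 42 = 840
  d = 44: φ(44) · σ(660/44) = 20 · 24 = 480
  d = 55: φ(55) · σ(660/55) = 40 · 28 = 1120
  d = 60: φ(60) · σ(660/60) = 16 · 12 = 192
  d = 66: φ(66) · σ(660/66) = 20 · 18 = 360
  d = 110: φ(110) · σ(660/110) = 40 · 12 = 480
  d = 132: φ(132) · σ(660/132) = 40 · 6 = 240
  d = 165: φ(165) · σ(660/165) = 80 · 7 = 560
  d = 220: φ(220) · σ(660/220) = 80 · 4 = 320
  d = 330: φ(330) · σ(660/330) = 80 · 3 = 240
  d = 660: φ(660) · σ(660/660) = 160 · 1 = 160
Summing: (φ * σ)(660) = 2016 + 864 + 1008 + 576 + 1344 + 432 + 576 + 1680 + 288 + 672 + 384 + 720 + 288 + 840 + 480 + 1120 + 192 + 360 + 480 + 240 + 560 + 320 + 240 + 160 = 15840.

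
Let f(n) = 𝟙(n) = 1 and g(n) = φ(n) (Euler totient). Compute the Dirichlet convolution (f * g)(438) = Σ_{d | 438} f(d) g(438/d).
(𝟙 * φ)(438) = 438

Divisors of 438: [1, 2, 3, 6, 73, 146, 219, 438]. For each d | 438:
  d = 1: 𝟙(1) · φ(438/1) = 1 · 144 = 144
  d = 2: 𝟙(2) · φ(438/2) = 1 · 144 = 144
  d = 3: 𝟙(3) · φ(438/3) = 1 · 72 = 72
  d = 6: 𝟙(6) · φ(438/6) = 1 · 72 = 72
  d = 73: 𝟙(73) · φ(438/73) = 1 · 2 = 2
  d = 146: 𝟙(146) · φ(438/146) = 1 · 2 = 2
  d = 219: 𝟙(219) · φ(438/219) = 1 · 1 = 1
  d = 438: 𝟙(438) · φ(438/438) = 1 · 1 = 1
Summing: (𝟙 * φ)(438) = 144 + 144 + 72 + 72 + 2 + 2 + 1 + 1 = 438.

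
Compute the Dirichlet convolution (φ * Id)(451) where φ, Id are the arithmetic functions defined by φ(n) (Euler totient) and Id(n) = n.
(φ * Id)(451) = 1701

Divisors of 451: [1, 11, 41, 451]. For each d | 451:
  d = 1: φ(1) · Id(451/1) = 1 · 451 = 451
  d = 11: φ(11) · Id(451/11) = 10 · 41 = 410
  d = 41: φ(41) · Id(451/41) = 40 · 11 = 440
  d = 451: φ(451) · Id(451/451) = 400 · 1 = 400
Summing: (φ * Id)(451) = 451 + 410 + 440 + 400 = 1701.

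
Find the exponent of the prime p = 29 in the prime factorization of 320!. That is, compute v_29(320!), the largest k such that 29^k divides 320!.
v_29(320!) = 11

Legendre's formula: v_p(n!) = Σ_{k ≥ 1} ⌊n / p^k⌋. For p = 29, n = 320, the terms are:
  ⌊320/29^1⌋ = ⌊320/29⌋ = 11
(the next term ⌊320/29^2⌋ = 0, terminating the sum). Summing: v_29(320!) = 11 = 11.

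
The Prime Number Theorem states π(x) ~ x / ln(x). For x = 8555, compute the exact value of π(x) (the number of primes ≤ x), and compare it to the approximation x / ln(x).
π(8555) = 1066;  x/ln(x) ≈ 944.86;  relative error ≈ 11.36%.

Directly count primes up to 8555: π(8555) = 1066. The PNT approximation gives 8555/ln(8555) ≈ 8555/9.05427 ≈ 944.86. Relative error (π(x) − x/ln(x)) / π(x) ≈ 11.36%; the approximation is known to undercount slightly (Li(x) is a better estimate).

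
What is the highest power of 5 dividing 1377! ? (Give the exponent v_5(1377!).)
v_5(1377!) = 343

Legendre's formula: v_p(n!) = Σ_{k ≥ 1} ⌊n / p^k⌋. For p = 5, n = 1377, the terms are:
  ⌊1377/5^1⌋ = ⌊1377/5⌋ = 275
  ⌊1377/5^2⌋ = ⌊1377/25⌋ = 55
  ⌊1377/5^3⌋ = ⌊1377/125⌋ = 11
  ⌊1377/5^4⌋ = ⌊1377/625⌋ = 2
(the next term ⌊1377/5^5⌋ = 0, terminating the sum). Summing: v_5(1377!) = 275 + 55 + 11 + 2 = 343.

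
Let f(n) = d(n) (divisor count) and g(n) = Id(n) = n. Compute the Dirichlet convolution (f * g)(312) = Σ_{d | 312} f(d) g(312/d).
(d * Id)(312) = 1950

Divisors of 312: [1, 2, 3, 4, 6, 8, 12, 13, 24, 26, 39, 52, 78, 104, 156, 312]. For each d | 312:
  d = 1: d(1) · Id(312/1) = 1 · 312 = 312
  d = 2: d(2) · Id(312/2) = 2 · 156 = 312
  d = 3: d(3) · Id(312/3) = 2 · 104 = 208
  d = 4: d(4) · Id(312/4) = 3 · 78 = 234
  d = 6: d(6) · Id(312/6) = 4 · 52 = 208
  d = 8: d(8) · Id(312/8) = 4 · 39 = 156
  d = 12: d(12) · Id(312/12) = 6 · 26 = 156
  d = 13: d(13) · Id(312/13) = 2 · 24 = 48
  d = 24: d(24) · Id(312/24) = 8 · 13 = 104
  d = 26: d(26) · Id(312/26) = 4 · 12 = 48
  d = 39: d(39) · Id(312/39) = 4 · 8 = 32
  d = 52: d(52) · Id(312/52) = 6 · 6 = 36
  d = 78: d(78) · Id(312/78) = 8 · 4 = 32
  d = 104: d(104) · Id(312/104) = 8 · 3 = 24
  d = 156: d(156) · Id(312/156) = 12 · 2 = 24
  d = 312: d(312) · Id(312/312) = 16 · 1 = 16
Summing: (d * Id)(312) = 312 + 312 + 208 + 234 + 208 + 156 + 156 + 48 + 104 + 48 + 32 + 36 + 32 + 24 + 24 + 16 = 1950.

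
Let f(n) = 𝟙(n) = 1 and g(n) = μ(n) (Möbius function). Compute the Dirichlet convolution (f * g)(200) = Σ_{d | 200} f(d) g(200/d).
(𝟙 * μ)(200) = 0

Divisors of 200: [1, 2, 4, 5, 8, 10, 20, 25, 40, 50, 100, 200]. For each d | 200:
  d = 1: 𝟙(1) · μ(200/1) = 1 · 0 = 0
  d = 2: 𝟙(2) · μ(200/2) = 1 · 0 = 0
  d = 4: 𝟙(4) · μ(200/4) = 1 · 0 = 0
  d = 5: 𝟙(5) · μ(200/5) = 1 · 0 = 0
  d = 8: 𝟙(8) · μ(200/8) = 1 · 0 = 0
  d = 10: 𝟙(10) · μ(200/10) = 1 · 0 = 0
  d = 20: 𝟙(20) · μ(200/20) = 1 · 1 = 1
  d = 25: 𝟙(25) · μ(200/25) = 1 · 0 = 0
  d = 40: 𝟙(40) · μ(200/40) = 1 · -1 = -1
  d = 50: 𝟙(50) · μ(200/50) = 1 · 0 = 0
  d = 100: 𝟙(100) · μ(200/100) = 1 · -1 = -1
  d = 200: 𝟙(200) · μ(200/200) = 1 · 1 = 1
Summing: (𝟙 * μ)(200) = 0 + 0 + 0 + 0 + 0 + 0 + 1 + 0 + -1 + 0 + -1 + 1 = 0.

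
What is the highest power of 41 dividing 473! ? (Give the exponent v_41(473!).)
v_41(473!) = 11

Legendre's formula: v_p(n!) = Σ_{k ≥ 1} ⌊n / p^k⌋. For p = 41, n = 473, the terms are:
  ⌊473/41^1⌋ = ⌊473/41⌋ = 11
(the next term ⌊473/41^2⌋ = 0, terminating the sum). Summing: v_41(473!) = 11 = 11.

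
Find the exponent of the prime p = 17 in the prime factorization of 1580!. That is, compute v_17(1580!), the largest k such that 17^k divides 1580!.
v_17(1580!) = 97

Legendre's formula: v_p(n!) = Σ_{k ≥ 1} ⌊n / p^k⌋. For p = 17, n = 1580, the terms are:
  ⌊1580/17^1⌋ = ⌊1580/17⌋ = 92
  ⌊1580/17^2⌋ = ⌊1580/289⌋ = 5
(the next term ⌊1580/17^3⌋ = 0, terminating the sum). Summing: v_17(1580!) = 92 + 5 = 97.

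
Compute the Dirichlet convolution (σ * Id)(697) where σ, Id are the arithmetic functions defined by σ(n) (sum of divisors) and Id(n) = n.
(σ * Id)(697) = 2905

Divisors of 697: [1, 17, 41, 697]. For each d | 697:
  d = 1: σ(1) · Id(697/1) = 1 · 697 = 697
  d = 17: σ(17) · Id(697/17) = 18 · 41 = 738
  d = 41: σ(41) · Id(697/41) = 42 · 17 = 714
  d = 697: σ(697) · Id(697/697) = 756 · 1 = 756
Summing: (σ * Id)(697) = 697 + 738 + 714 + 756 = 2905.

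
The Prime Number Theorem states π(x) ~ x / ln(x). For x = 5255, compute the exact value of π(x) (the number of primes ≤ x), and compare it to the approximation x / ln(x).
π(5255) = 697;  x/ln(x) ≈ 613.40;  relative error ≈ 11.99%.

Directly count primes up to 5255: π(5255) = 697. The PNT approximation gives 5255/ln(5255) ≈ 5255/8.56694 ≈ 613.40. Relative error (π(x) − x/ln(x)) / π(x) ≈ 11.99%; the approximation is known to undercount slightly (Li(x) is a better estimate).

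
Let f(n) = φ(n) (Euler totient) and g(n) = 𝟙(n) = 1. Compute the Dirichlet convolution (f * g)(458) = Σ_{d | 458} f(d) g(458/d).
(φ * 𝟙)(458) = 458

Divisors of 458: [1, 2, 229, 458]. For each d | 458:
  d = 1: φ(1) · 𝟙(458/1) = 1 · 1 = 1
  d = 2: φ(2) · 𝟙(458/2) = 1 · 1 = 1
  d = 229: φ(229) · 𝟙(458/229) = 228 · 1 = 228
  d = 458: φ(458) · 𝟙(458/458) = 228 · 1 = 228
Summing: (φ * 𝟙)(458) = 1 + 1 + 228 + 228 = 458.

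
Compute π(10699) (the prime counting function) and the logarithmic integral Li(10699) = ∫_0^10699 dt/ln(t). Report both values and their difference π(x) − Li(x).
π(10699) = 1304;  Li(10699) ≈ 1321.75;  π(x) − Li(x) ≈ -17.75.

Direct count of primes ≤ 10699 gives π(10699) = 1304. Numerical evaluation of the logarithmic integral gives Li(10699) ≈ 1321.75. The difference π(x) − Li(x) ≈ -17.75 is typically negative for small/moderate x (Li(x) overestimates), though Littlewood's theorem shows this sign changes infinitely often.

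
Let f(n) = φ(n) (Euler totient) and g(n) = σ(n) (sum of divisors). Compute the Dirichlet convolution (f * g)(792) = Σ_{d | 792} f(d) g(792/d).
(φ * σ)(792) = 19008

Divisors of 792: [1, 2, 3, 4, 6, 8, 9, 11, 12, 18, 22, 24, 33, 36, 44, 66, 72, 88, 99, 132, 198, 264, 396, 792]. For each d | 792:
  d = 1: φ(1) · σ(792/1) = 1 · 2340 = 2340
  d = 2: φ(2) · σ(792/2) = 1 · 1092 = 1092
  d = 3: φ(3) · σ(792/3) = 2 · 720 = 1440
  d = 4: φ(4) · σ(792/4) = 2 · 468 = 936
  d = 6: φ(6) · σ(792/6) = 2 · 336 = 672
  d = 8: φ(8) · σ(792/8) = 4 · 156 = 624
  d = 9: φ(9) · σ(792/9) = 6 · 180 = 1080
  d = 11: φ(11) · σ(792/11) = 10 · 195 = 1950
  d = 12: φ(12) · σ(792/12) = 4 · 144 = 576
  d = 18: φ(18) · σ(792/18) = 6 · 84 = 504
  d = 22: φ(22) · σ(792/22) = 10 · 91 = 910
  d = 24: φ(24) · σ(792/24) = 8 · 48 = 384
  d = 33: φ(33) · σ(792/33) = 20 · 60 = 1200
  d = 36: φ(36) · σ(792/36) = 12 · 36 = 432
  d = 44: φ(44) · σ(792/44) = 20 · 39 = 780
  d = 66: φ(66) · σ(792/66) = 20 · 28 = 560
  d = 72: φ(72) · σ(792/72) = 24 · 12 = 288
  d = 88: φ(88) · σ(792/88) = 40 · 13 = 520
  d = 99: φ(99) · σ(792/99) = 60 · 15 = 900
  d = 132: φ(132) · σ(792/132) = 40 · 12 = 480
  d = 198: φ(198) · σ(792/198) = 60 · 7 = 420
  d = 264: φ(264) · σ(792/264) = 80 · 4 = 320
  d = 396: φ(396) · σ(792/396) = 120 · 3 = 360
  d = 792: φ(792) · σ(792/792) = 240 · 1 = 240
Summing: (φ * σ)(792) = 2340 + 1092 + 1440 + 936 + 672 + 624 + 1080 + 1950 + 576 + 504 + 910 + 384 + 1200 + 432 + 780 + 560 + 288 + 520 + 900 + 480 + 420 + 320 + 360 + 240 = 19008.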